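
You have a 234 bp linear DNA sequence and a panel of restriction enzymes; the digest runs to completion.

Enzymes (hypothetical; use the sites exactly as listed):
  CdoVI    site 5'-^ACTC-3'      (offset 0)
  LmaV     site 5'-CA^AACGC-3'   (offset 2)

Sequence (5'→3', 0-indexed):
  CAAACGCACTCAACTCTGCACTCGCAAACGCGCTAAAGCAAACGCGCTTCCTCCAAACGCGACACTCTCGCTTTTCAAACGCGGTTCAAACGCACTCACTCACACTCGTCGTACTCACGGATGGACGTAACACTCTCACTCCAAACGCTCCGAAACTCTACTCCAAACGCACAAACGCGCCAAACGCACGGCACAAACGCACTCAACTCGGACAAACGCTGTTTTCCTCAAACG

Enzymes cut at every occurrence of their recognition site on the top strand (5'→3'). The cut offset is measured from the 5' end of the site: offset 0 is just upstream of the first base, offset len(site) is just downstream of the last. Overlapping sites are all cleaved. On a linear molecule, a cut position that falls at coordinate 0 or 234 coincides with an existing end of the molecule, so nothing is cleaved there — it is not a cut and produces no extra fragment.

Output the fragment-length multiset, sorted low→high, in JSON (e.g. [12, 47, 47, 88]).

Site scan:
  CdoVI (ACTC, off=0): starts [7, 12, 19, 63, 93, 97, 103, 112, 131, 137, 154, 159, 200, 205] → cuts [7, 12, 19, 63, 93, 97, 103, 112, 131, 137, 154, 159, 200, 205]
  LmaV (CAAACGC, off=2): starts [0, 24, 38, 53, 75, 86, 141, 163, 171, 180, 193, 212] → cuts [2, 26, 40, 55, 77, 88, 143, 165, 173, 182, 195, 214]

Pooled cuts: [2, 7, 12, 19, 26, 40, 55, 63, 77, 88, 93, 97, 103, 112, 131, 137, 143, 154, 159, 165, 173, 182, 195, 200, 205, 214]

Fragments:
  [0,2): 2 bp
  [2,7): 5 bp
  [7,12): 5 bp
  [12,19): 7 bp
  [19,26): 7 bp
  [26,40): 14 bp
  [40,55): 15 bp
  [55,63): 8 bp
  [63,77): 14 bp
  [77,88): 11 bp
  [88,93): 5 bp
  [93,97): 4 bp
  [97,103): 6 bp
  [103,112): 9 bp
  [112,131): 19 bp
  [131,137): 6 bp
  [137,143): 6 bp
  [143,154): 11 bp
  [154,159): 5 bp
  [159,165): 6 bp
  [165,173): 8 bp
  [173,182): 9 bp
  [182,195): 13 bp
  [195,200): 5 bp
  [200,205): 5 bp
  [205,214): 9 bp
  [214,234): 20 bp

[2,4,5,5,5,5,5,5,6,6,6,6,7,7,8,8,9,9,9,11,11,13,14,14,15,19,20]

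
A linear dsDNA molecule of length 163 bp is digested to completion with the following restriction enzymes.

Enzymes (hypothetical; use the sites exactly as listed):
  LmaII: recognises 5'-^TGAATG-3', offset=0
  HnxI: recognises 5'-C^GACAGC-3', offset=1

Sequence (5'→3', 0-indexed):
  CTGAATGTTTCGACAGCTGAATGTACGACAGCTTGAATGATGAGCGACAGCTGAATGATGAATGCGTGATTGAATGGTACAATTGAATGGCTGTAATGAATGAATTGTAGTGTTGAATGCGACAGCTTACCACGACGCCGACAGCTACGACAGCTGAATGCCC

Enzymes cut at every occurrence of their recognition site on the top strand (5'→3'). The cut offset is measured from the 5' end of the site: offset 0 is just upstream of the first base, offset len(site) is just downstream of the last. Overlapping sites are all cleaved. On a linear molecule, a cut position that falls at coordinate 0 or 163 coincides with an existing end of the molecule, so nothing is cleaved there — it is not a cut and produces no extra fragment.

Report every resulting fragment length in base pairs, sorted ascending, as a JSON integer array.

[1,6,6,6,7,7,7,9,9,9,10,12,12,13,13,17,19]

Per-enzyme occurrences:
  LmaII TGAATG/0: at [1, 17, 33, 51, 58, 70, 83, 96, 113, 154] ⇒ [1, 17, 33, 51, 58, 70, 83, 96, 113, 154]
  HnxI CGACAGC/1: at [10, 25, 44, 119, 138, 147] ⇒ [11, 26, 45, 120, 139, 148]

All cut coordinates (distinct, sorted): [1, 11, 17, 26, 33, 45, 51, 58, 70, 83, 96, 113, 120, 139, 148, 154]

Fragments:
  [0,1): 1 bp
  [1,11): 10 bp
  [11,17): 6 bp
  [17,26): 9 bp
  [26,33): 7 bp
  [33,45): 12 bp
  [45,51): 6 bp
  [51,58): 7 bp
  [58,70): 12 bp
  [70,83): 13 bp
  [83,96): 13 bp
  [96,113): 17 bp
  [113,120): 7 bp
  [120,139): 19 bp
  [139,148): 9 bp
  [148,154): 6 bp
  [154,163): 9 bp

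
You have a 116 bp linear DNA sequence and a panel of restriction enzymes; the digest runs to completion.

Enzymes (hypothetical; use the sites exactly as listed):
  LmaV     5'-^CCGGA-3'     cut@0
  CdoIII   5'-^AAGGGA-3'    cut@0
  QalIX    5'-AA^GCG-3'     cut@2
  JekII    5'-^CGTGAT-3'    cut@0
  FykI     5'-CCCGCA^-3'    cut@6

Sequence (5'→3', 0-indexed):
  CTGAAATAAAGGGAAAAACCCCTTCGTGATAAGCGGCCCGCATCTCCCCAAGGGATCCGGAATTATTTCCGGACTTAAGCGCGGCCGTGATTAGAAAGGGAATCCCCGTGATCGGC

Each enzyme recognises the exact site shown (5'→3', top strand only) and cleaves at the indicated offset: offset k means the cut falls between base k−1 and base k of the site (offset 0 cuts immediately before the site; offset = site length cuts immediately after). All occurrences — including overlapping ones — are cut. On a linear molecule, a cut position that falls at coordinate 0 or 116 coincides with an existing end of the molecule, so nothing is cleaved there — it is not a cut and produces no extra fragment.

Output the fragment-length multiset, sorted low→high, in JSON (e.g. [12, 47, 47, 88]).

[7,7,7,8,8,10,10,10,10,11,12,16]

Scan for sites:
  LmaV CCGGA/0: at [56, 68] ⇒ [56, 68]
  CdoIII AAGGGA/0: at [8, 49, 95] ⇒ [8, 49, 95]
  QalIX AAGCG/2: at [30, 76] ⇒ [32, 78]
  JekII CGTGAT/0: at [24, 85, 106] ⇒ [24, 85, 106]
  FykI CCCGCA/6: at [36] ⇒ [42]

Pooled cuts: [8, 24, 32, 42, 49, 56, 68, 78, 85, 95, 106]

Fragments:
  [0,8): 8 bp
  [8,24): 16 bp
  [24,32): 8 bp
  [32,42): 10 bp
  [42,49): 7 bp
  [49,56): 7 bp
  [56,68): 12 bp
  [68,78): 10 bp
  [78,85): 7 bp
  [85,95): 10 bp
  [95,106): 11 bp
  [106,116): 10 bp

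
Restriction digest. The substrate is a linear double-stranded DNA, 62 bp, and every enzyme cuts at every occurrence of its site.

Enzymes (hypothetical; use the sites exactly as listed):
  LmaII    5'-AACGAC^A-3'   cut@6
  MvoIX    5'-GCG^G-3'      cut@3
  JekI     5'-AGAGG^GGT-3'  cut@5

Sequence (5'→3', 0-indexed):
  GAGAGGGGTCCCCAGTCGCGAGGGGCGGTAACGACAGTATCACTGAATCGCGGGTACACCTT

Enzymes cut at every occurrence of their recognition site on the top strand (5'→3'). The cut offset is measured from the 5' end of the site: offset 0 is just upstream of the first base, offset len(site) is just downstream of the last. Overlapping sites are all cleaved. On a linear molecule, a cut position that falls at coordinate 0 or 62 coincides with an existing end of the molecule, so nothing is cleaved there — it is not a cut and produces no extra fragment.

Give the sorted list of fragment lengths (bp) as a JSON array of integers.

[6,8,10,17,21]

Scan for sites:
  LmaII (AACGACA, off=6): starts [29] → cuts [35]
  MvoIX (GCGG, off=3): starts [24, 49] → cuts [27, 52]
  JekI (AGAGGGGT, off=5): starts [1] → cuts [6]

All cut coordinates (distinct, sorted): [6, 27, 35, 52]

Fragments:
  [0,6): 6 bp
  [6,27): 21 bp
  [27,35): 8 bp
  [35,52): 17 bp
  [52,62): 10 bp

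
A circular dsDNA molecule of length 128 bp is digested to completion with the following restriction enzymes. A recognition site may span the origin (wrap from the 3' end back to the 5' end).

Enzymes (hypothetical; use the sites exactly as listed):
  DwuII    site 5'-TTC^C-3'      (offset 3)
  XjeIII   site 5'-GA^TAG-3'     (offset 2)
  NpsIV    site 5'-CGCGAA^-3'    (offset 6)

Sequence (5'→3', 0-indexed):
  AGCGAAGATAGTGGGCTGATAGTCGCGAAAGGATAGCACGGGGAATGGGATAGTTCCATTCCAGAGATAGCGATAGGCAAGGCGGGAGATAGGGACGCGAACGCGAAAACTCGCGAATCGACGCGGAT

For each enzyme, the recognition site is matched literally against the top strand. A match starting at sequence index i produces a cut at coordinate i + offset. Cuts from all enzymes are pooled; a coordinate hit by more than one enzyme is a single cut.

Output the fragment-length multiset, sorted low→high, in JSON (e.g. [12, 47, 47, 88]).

[4,5,6,6,6,6,9,10,10,10,11,12,16,17]

Per-enzyme occurrences:
  DwuII (TTCC, off=3): starts [53, 58] → cuts [56, 61]
  XjeIII (GATAG, off=2): starts [6, 17, 31, 48, 65, 71, 87, 125] → cuts [8, 19, 33, 50, 67, 73, 89, 127]
  NpsIV (CGCGAA, off=6): starts [23, 95, 101, 111] → cuts [29, 101, 107, 117]

All cut coordinates (distinct, sorted): [8, 19, 29, 33, 50, 56, 61, 67, 73, 89, 101, 107, 117, 127]

Fragment lengths:
  8→19: 11 bp
  19→29: 10 bp
  29→33: 4 bp
  33→50: 17 bp
  50→56: 6 bp
  56→61: 5 bp
  61→67: 6 bp
  67→73: 6 bp
  73→89: 16 bp
  89→101: 12 bp
  101→107: 6 bp
  107→117: 10 bp
  117→127: 10 bp
  127→8 (wrap): 128-127+8 = 9 bp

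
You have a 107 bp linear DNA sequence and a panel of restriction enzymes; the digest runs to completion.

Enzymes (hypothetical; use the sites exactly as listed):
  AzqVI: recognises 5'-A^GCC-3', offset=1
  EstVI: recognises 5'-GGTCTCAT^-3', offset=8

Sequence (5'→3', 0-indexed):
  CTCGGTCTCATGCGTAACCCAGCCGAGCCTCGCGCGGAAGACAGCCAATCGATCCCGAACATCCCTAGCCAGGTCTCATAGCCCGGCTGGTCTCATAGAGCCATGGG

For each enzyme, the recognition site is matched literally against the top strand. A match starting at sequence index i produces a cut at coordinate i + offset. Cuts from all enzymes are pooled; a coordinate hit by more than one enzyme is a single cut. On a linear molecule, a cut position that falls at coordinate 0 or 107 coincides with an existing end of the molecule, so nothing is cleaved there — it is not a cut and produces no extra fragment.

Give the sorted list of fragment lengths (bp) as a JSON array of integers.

[1,3,5,8,10,11,12,16,17,24]

Site scan:
  AzqVI AGCC/1: at [20, 25, 42, 66, 79, 98] ⇒ [21, 26, 43, 67, 80, 99]
  EstVI GGTCTCAT/8: at [3, 71, 88] ⇒ [11, 79, 96]

Pooled cuts: [11, 21, 26, 43, 67, 79, 80, 96, 99]

Fragment lengths:
  [0,11): 11 bp
  [11,21): 10 bp
  [21,26): 5 bp
  [26,43): 17 bp
  [43,67): 24 bp
  [67,79): 12 bp
  [79,80): 1 bp
  [80,96): 16 bp
  [96,99): 3 bp
  [99,107): 8 bp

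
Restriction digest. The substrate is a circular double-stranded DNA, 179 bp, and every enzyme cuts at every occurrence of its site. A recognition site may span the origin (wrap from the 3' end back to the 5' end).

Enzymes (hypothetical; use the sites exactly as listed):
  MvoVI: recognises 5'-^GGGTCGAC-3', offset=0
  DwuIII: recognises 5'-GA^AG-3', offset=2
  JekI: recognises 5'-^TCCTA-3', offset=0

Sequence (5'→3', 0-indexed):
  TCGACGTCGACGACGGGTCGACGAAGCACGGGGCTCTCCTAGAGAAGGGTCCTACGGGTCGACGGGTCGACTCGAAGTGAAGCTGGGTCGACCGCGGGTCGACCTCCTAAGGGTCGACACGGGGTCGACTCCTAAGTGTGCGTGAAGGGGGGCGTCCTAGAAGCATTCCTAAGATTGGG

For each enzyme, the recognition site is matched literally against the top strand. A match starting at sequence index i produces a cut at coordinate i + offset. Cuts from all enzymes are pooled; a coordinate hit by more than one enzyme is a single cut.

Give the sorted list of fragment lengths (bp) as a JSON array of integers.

Scan for sites:
  MvoVI (GGGTCGAC, off=0): starts [14, 55, 63, 84, 95, 110, 121, 176] → cuts [14, 55, 63, 84, 95, 110, 121, 176]
  DwuIII (GAAG, off=2): starts [22, 43, 73, 78, 143, 159] → cuts [24, 45, 75, 80, 145, 161]
  JekI (TCCTA, off=0): starts [36, 49, 104, 129, 154, 166] → cuts [36, 49, 104, 129, 154, 166]

All cut coordinates (distinct, sorted): [14, 24, 36, 45, 49, 55, 63, 75, 80, 84, 95, 104, 110, 121, 129, 145, 154, 161, 166, 176]

Fragments:
  14→24: 10 bp
  24→36: 12 bp
  36→45: 9 bp
  45→49: 4 bp
  49→55: 6 bp
  55→63: 8 bp
  63→75: 12 bp
  75→80: 5 bp
  80→84: 4 bp
  84→95: 11 bp
  95→104: 9 bp
  104→110: 6 bp
  110→121: 11 bp
  121→129: 8 bp
  129→145: 16 bp
  145→154: 9 bp
  154→161: 7 bp
  161→166: 5 bp
  166→176: 10 bp
  176→14 (wrap): 179-176+14 = 17 bp

[4,4,5,5,6,6,7,8,8,9,9,9,10,10,11,11,12,12,16,17]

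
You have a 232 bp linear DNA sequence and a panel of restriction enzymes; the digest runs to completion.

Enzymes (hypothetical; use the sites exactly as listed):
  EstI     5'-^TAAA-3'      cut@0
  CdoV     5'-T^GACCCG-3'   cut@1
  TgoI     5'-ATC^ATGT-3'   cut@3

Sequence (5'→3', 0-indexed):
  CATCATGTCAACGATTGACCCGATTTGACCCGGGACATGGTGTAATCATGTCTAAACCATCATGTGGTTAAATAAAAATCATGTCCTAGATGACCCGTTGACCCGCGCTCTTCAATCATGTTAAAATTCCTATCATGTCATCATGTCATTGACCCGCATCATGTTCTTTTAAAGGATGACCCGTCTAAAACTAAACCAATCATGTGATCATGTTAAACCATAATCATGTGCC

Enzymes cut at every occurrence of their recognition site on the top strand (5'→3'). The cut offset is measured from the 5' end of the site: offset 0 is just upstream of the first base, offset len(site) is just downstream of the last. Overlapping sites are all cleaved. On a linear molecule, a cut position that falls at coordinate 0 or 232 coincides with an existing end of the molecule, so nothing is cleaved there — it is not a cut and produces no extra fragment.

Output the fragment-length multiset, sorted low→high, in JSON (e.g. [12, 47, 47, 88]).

Scan for sites:
  EstI TAAA/0: at [52, 68, 72, 121, 169, 185, 191, 213] ⇒ [52, 68, 72, 121, 169, 185, 191, 213]
  CdoV TGACCCG/1: at [15, 25, 90, 98, 149, 176] ⇒ [16, 26, 91, 99, 150, 177]
  TgoI ATCATGT/3: at [1, 44, 58, 77, 114, 131, 139, 157, 198, 206, 222] ⇒ [4, 47, 61, 80, 117, 134, 142, 160, 201, 209, 225]

Pooled cuts: [4, 16, 26, 47, 52, 61, 68, 72, 80, 91, 99, 117, 121, 134, 142, 150, 160, 169, 177, 185, 191, 201, 209, 213, 225]

Fragment lengths:
  [0,4): 4 bp
  [4,16): 12 bp
  [16,26): 10 bp
  [26,47): 21 bp
  [47,52): 5 bp
  [52,61): 9 bp
  [61,68): 7 bp
  [68,72): 4 bp
  [72,80): 8 bp
  [80,91): 11 bp
  [91,99): 8 bp
  [99,117): 18 bp
  [117,121): 4 bp
  [121,134): 13 bp
  [134,142): 8 bp
  [142,150): 8 bp
  [150,160): 10 bp
  [160,169): 9 bp
  [169,177): 8 bp
  [177,185): 8 bp
  [185,191): 6 bp
  [191,201): 10 bp
  [201,209): 8 bp
  [209,213): 4 bp
  [213,225): 12 bp
  [225,232): 7 bp

[4,4,4,4,5,6,7,7,8,8,8,8,8,8,8,9,9,10,10,10,11,12,12,13,18,21]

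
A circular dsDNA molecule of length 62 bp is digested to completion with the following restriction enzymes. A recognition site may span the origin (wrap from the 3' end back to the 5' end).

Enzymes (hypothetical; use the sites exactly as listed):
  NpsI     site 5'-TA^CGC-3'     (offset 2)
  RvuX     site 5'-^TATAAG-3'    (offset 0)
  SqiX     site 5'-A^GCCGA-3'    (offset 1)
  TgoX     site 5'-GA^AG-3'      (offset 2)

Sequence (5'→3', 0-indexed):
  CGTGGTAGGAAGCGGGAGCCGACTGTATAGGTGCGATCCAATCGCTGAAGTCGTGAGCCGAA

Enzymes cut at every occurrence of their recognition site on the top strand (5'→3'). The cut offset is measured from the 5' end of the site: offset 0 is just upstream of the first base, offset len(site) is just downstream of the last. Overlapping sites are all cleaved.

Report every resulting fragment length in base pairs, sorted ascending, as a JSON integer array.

Site scan:
  NpsI (TACGC, off=2): no sites
  RvuX (TATAAG, off=0): no sites
  SqiX (AGCCGA, off=1): starts [16, 55] → cuts [17, 56]
  TgoX (GAAG, off=2): starts [8, 46] → cuts [10, 48]

Pooled cuts: [10, 17, 48, 56]

Fragments:
  10→17: 7 bp
  17→48: 31 bp
  48→56: 8 bp
  56→10 (wrap): 62-56+10 = 16 bp

[7,8,16,31]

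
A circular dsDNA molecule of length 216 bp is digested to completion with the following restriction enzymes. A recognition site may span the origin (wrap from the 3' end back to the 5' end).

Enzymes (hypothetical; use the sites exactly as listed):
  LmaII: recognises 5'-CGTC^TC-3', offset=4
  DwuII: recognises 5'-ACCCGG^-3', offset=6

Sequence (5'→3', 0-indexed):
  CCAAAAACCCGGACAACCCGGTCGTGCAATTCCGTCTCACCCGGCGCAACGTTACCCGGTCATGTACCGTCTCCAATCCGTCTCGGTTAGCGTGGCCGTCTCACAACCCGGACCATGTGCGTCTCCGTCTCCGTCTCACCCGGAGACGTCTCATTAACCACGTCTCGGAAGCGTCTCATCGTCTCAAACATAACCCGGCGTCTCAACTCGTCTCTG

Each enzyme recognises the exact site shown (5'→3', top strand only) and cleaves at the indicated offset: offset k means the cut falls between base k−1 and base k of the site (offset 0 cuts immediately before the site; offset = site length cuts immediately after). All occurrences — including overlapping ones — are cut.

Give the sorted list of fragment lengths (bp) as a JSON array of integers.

Site scan:
  LmaII CGTCTC/4: at [32, 67, 78, 96, 119, 125, 131, 146, 160, 171, 179, 198, 208] ⇒ [36, 71, 82, 100, 123, 129, 135, 150, 164, 175, 183, 202, 212]
  DwuII ACCCGG/6: at [6, 15, 38, 53, 105, 137, 192] ⇒ [12, 21, 44, 59, 111, 143, 198]

Pooled cuts: [12, 21, 36, 44, 59, 71, 82, 100, 111, 123, 129, 135, 143, 150, 164, 175, 183, 198, 202, 212]

Fragment lengths:
  12→21: 9 bp
  21→36: 15 bp
  36→44: 8 bp
  44→59: 15 bp
  59→71: 12 bp
  71→82: 11 bp
  82→100: 18 bp
  100→111: 11 bp
  111→123: 12 bp
  123→129: 6 bp
  129→135: 6 bp
  135→143: 8 bp
  143→150: 7 bp
  150→164: 14 bp
  164→175: 11 bp
  175→183: 8 bp
  183→198: 15 bp
  198→202: 4 bp
  202→212: 10 bp
  212→12 (wrap): 216-212+12 = 16 bp

[4,6,6,7,8,8,8,9,10,11,11,11,12,12,14,15,15,15,16,18]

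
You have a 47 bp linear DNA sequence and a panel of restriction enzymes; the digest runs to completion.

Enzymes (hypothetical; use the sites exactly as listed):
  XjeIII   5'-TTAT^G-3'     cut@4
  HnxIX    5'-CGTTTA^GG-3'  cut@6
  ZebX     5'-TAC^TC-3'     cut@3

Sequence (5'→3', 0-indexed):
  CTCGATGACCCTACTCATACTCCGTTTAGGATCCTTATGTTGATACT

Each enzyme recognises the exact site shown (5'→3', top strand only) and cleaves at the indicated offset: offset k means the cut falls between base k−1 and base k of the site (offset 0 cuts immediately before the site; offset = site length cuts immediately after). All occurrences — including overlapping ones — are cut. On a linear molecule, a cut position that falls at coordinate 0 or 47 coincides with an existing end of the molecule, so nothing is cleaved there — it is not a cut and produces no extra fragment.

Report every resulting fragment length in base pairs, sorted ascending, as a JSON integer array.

Per-enzyme occurrences:
  XjeIII TTATG/4: at [34] ⇒ [38]
  HnxIX CGTTTAGG/6: at [22] ⇒ [28]
  ZebX TACTC/3: at [11, 17] ⇒ [14, 20]

Pooled cuts: [14, 20, 28, 38]

Fragment lengths:
  [0,14): 14 bp
  [14,20): 6 bp
  [20,28): 8 bp
  [28,38): 10 bp
  [38,47): 9 bp

[6,8,9,10,14]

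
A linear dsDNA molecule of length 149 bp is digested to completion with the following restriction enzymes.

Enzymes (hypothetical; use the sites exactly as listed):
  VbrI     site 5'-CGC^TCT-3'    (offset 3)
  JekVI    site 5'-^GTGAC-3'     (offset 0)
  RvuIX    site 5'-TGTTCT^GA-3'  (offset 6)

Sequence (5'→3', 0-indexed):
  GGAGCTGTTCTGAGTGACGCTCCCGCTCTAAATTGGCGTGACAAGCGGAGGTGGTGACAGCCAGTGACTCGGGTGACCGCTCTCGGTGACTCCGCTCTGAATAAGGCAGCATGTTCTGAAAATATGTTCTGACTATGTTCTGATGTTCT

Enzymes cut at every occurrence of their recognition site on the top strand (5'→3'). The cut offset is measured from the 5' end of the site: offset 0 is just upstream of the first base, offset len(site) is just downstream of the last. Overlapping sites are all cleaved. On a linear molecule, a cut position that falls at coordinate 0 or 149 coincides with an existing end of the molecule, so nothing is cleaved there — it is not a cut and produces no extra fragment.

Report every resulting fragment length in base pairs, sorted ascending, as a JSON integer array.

[2,5,8,8,9,10,10,11,11,11,13,13,16,22]

Site scan:
  VbrI (CGCTCT, off=3): starts [23, 77, 92] → cuts [26, 80, 95]
  JekVI (GTGAC, off=0): starts [13, 37, 53, 63, 72, 85] → cuts [13, 37, 53, 63, 72, 85]
  RvuIX (TGTTCTGA, off=6): starts [5, 111, 124, 135] → cuts [11, 117, 130, 141]

Pooled cuts: [11, 13, 26, 37, 53, 63, 72, 80, 85, 95, 117, 130, 141]

Fragment lengths:
  [0,11): 11 bp
  [11,13): 2 bp
  [13,26): 13 bp
  [26,37): 11 bp
  [37,53): 16 bp
  [53,63): 10 bp
  [63,72): 9 bp
  [72,80): 8 bp
  [80,85): 5 bp
  [85,95): 10 bp
  [95,117): 22 bp
  [117,130): 13 bp
  [130,141): 11 bp
  [141,149): 8 bp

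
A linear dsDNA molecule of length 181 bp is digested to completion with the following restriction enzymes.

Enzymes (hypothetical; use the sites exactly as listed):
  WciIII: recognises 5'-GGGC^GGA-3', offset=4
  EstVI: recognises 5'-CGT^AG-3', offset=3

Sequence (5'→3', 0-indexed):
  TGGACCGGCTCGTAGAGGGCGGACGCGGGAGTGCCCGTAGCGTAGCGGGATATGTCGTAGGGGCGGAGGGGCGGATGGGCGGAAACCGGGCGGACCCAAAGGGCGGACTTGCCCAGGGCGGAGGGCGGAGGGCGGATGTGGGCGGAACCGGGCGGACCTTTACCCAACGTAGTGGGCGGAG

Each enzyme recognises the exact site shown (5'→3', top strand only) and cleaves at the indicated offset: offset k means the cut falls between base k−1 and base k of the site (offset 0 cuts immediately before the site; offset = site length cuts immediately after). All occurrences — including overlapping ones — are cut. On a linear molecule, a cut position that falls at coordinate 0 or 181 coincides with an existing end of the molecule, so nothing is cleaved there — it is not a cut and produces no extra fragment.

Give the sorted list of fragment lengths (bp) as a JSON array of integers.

Site scan:
  WciIII (GGGCGGA, off=4): starts [16, 60, 68, 76, 87, 100, 115, 122, 129, 139, 149, 173] → cuts [20, 64, 72, 80, 91, 104, 119, 126, 133, 143, 153, 177]
  EstVI (CGTAG, off=3): starts [10, 35, 40, 55, 167] → cuts [13, 38, 43, 58, 170]

All cut coordinates (distinct, sorted): [13, 20, 38, 43, 58, 64, 72, 80, 91, 104, 119, 126, 133, 143, 153, 170, 177]

Fragments:
  [0,13): 13 bp
  [13,20): 7 bp
  [20,38): 18 bp
  [38,43): 5 bp
  [43,58): 15 bp
  [58,64): 6 bp
  [64,72): 8 bp
  [72,80): 8 bp
  [80,91): 11 bp
  [91,104): 13 bp
  [104,119): 15 bp
  [119,126): 7 bp
  [126,133): 7 bp
  [133,143): 10 bp
  [143,153): 10 bp
  [153,170): 17 bp
  [170,177): 7 bp
  [177,181): 4 bp

[4,5,6,7,7,7,7,8,8,10,10,11,13,13,15,15,17,18]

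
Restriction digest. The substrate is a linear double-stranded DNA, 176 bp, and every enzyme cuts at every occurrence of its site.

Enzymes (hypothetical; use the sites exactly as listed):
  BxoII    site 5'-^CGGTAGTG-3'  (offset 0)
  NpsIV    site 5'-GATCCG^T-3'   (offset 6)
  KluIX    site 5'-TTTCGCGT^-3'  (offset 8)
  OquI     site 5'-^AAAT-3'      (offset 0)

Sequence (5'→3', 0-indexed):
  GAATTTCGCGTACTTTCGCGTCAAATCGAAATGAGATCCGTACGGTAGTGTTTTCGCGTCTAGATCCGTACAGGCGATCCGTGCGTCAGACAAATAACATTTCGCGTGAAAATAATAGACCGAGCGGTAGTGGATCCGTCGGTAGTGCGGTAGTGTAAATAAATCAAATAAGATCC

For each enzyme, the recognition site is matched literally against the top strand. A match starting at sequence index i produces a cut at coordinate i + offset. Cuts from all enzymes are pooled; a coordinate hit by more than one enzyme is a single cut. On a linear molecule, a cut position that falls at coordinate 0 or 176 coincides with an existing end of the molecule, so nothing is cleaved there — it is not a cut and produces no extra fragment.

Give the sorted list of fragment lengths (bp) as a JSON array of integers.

[1,1,2,2,4,5,6,8,9,9,10,10,11,11,12,13,14,15,16,17]

Per-enzyme occurrences:
  BxoII (CGGTAGTG, off=0): starts [42, 124, 139, 147] → cuts [42, 124, 139, 147]
  NpsIV (GATCCGT, off=6): starts [34, 62, 75, 132] → cuts [40, 68, 81, 138]
  KluIX (TTTCGCGT, off=8): starts [3, 13, 51, 99] → cuts [11, 21, 59, 107]
  OquI (AAAT, off=0): starts [22, 28, 91, 109, 156, 160, 165] → cuts [22, 28, 91, 109, 156, 160, 165]

Pooled cuts: [11, 21, 22, 28, 40, 42, 59, 68, 81, 91, 107, 109, 124, 138, 139, 147, 156, 160, 165]

Fragment lengths:
  [0,11): 11 bp
  [11,21): 10 bp
  [21,22): 1 bp
  [22,28): 6 bp
  [28,40): 12 bp
  [40,42): 2 bp
  [42,59): 17 bp
  [59,68): 9 bp
  [68,81): 13 bp
  [81,91): 10 bp
  [91,107): 16 bp
  [107,109): 2 bp
  [109,124): 15 bp
  [124,138): 14 bp
  [138,139): 1 bp
  [139,147): 8 bp
  [147,156): 9 bp
  [156,160): 4 bp
  [160,165): 5 bp
  [165,176): 11 bp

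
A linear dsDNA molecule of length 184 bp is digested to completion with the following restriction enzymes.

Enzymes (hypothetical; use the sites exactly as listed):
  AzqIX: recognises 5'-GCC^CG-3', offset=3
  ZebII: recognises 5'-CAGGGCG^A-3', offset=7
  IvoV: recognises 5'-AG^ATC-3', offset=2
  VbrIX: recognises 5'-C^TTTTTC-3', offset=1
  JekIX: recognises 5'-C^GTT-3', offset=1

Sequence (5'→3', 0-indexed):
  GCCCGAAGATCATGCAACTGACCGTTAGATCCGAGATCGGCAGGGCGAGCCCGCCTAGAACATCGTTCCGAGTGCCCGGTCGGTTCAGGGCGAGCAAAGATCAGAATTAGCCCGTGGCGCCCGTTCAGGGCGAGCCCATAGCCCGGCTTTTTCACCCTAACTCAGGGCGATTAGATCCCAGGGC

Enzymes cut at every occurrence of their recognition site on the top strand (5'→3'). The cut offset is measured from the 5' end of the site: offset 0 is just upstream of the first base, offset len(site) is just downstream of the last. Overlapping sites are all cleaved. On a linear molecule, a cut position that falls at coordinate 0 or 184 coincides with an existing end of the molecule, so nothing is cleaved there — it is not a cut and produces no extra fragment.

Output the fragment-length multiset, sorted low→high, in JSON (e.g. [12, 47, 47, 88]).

[1,3,4,4,5,5,5,7,7,9,10,10,11,12,12,13,13,15,16,22]

Site scan:
  AzqIX (GCCCG, off=3): starts [0, 48, 73, 109, 118, 140] → cuts [3, 51, 76, 112, 121, 143]
  ZebII (CAGGGCGA, off=7): starts [40, 85, 125, 162] → cuts [47, 92, 132, 169]
  IvoV (AGATC, off=2): starts [6, 26, 33, 97, 172] → cuts [8, 28, 35, 99, 174]
  VbrIX (CTTTTTC, off=1): starts [146] → cuts [147]
  JekIX (CGTT, off=1): starts [22, 63, 121] → cuts [23, 64, 122]

Pooled cuts: [3, 8, 23, 28, 35, 47, 51, 64, 76, 92, 99, 112, 121, 122, 132, 143, 147, 169, 174]

Fragments:
  [0,3): 3 bp
  [3,8): 5 bp
  [8,23): 15 bp
  [23,28): 5 bp
  [28,35): 7 bp
  [35,47): 12 bp
  [47,51): 4 bp
  [51,64): 13 bp
  [64,76): 12 bp
  [76,92): 16 bp
  [92,99): 7 bp
  [99,112): 13 bp
  [112,121): 9 bp
  [121,122): 1 bp
  [122,132): 10 bp
  [132,143): 11 bp
  [143,147): 4 bp
  [147,169): 22 bp
  [169,174): 5 bp
  [174,184): 10 bp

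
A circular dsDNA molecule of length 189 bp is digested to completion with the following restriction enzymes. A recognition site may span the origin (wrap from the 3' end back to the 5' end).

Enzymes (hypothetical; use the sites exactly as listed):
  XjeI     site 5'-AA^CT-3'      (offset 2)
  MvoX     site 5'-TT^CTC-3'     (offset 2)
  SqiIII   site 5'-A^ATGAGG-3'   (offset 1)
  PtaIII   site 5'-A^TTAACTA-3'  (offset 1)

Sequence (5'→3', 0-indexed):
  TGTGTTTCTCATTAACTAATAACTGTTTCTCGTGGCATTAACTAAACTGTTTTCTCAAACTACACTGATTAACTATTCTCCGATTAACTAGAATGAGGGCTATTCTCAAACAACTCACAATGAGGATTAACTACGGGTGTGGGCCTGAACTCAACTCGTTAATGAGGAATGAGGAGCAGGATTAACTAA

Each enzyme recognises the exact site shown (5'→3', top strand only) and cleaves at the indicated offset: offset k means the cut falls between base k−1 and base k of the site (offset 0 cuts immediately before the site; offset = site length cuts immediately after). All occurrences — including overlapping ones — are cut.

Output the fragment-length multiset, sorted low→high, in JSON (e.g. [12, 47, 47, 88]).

[4,4,4,4,4,4,4,5,5,5,5,6,6,6,6,7,7,7,7,7,9,9,9,11,12,13,19]

Site scan:
  XjeI AACT/2: at [13, 20, 39, 44, 57, 70, 85, 111, 128, 147, 152, 183] ⇒ [15, 22, 41, 46, 59, 72, 87, 113, 130, 149, 154, 185]
  MvoX TTCTC/2: at [5, 26, 51, 75, 102] ⇒ [7, 28, 53, 77, 104]
  SqiIII AATGAGG/1: at [91, 118, 160, 167] ⇒ [92, 119, 161, 168]
  PtaIII ATTAACTA/1: at [10, 36, 67, 82, 125, 180] ⇒ [11, 37, 68, 83, 126, 181]

All cut coordinates (distinct, sorted): [7, 11, 15, 22, 28, 37, 41, 46, 53, 59, 68, 72, 77, 83, 87, 92, 104, 113, 119, 126, 130, 149, 154, 161, 168, 181, 185]

Fragment lengths:
  7→11: 4 bp
  11→15: 4 bp
  15→22: 7 bp
  22→28: 6 bp
  28→37: 9 bp
  37→41: 4 bp
  41→46: 5 bp
  46→53: 7 bp
  53→59: 6 bp
  59→68: 9 bp
  68→72: 4 bp
  72→77: 5 bp
  77→83: 6 bp
  83→87: 4 bp
  87→92: 5 bp
  92→104: 12 bp
  104→113: 9 bp
  113→119: 6 bp
  119→126: 7 bp
  126→130: 4 bp
  130→149: 19 bp
  149→154: 5 bp
  154→161: 7 bp
  161→168: 7 bp
  168→181: 13 bp
  181→185: 4 bp
  185→7 (wrap): 189-185+7 = 11 bp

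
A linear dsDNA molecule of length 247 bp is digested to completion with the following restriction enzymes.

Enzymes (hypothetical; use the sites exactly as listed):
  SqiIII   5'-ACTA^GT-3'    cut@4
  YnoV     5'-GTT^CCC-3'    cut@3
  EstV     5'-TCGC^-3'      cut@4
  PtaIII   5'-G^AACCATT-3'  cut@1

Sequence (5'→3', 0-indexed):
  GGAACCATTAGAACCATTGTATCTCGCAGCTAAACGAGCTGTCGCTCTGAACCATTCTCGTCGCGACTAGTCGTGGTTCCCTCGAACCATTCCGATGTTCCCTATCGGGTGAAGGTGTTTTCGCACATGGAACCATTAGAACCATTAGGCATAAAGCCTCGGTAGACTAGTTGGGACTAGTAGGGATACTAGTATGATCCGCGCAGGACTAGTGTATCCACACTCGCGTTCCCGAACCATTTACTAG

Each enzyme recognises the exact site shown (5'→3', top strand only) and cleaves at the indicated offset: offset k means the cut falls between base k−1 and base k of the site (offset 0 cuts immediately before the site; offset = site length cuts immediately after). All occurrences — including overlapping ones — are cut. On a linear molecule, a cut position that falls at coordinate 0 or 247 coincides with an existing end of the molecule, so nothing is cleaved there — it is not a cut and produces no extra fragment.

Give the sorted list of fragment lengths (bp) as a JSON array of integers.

[2,3,4,4,5,6,6,9,9,9,10,12,13,15,15,16,16,18,20,25,30]

Per-enzyme occurrences:
  SqiIII ACTAGT/4: at [65, 165, 175, 187, 207] ⇒ [69, 169, 179, 191, 211]
  YnoV GTTCCC/3: at [75, 96, 227] ⇒ [78, 99, 230]
  EstV TCGC/4: at [23, 41, 60, 120, 223] ⇒ [27, 45, 64, 124, 227]
  PtaIII GAACCATT/1: at [1, 10, 48, 83, 129, 138, 233] ⇒ [2, 11, 49, 84, 130, 139, 234]

Pooled cuts: [2, 11, 27, 45, 49, 64, 69, 78, 84, 99, 124, 130, 139, 169, 179, 191, 211, 227, 230, 234]

Fragments:
  [0,2): 2 bp
  [2,11): 9 bp
  [11,27): 16 bp
  [27,45): 18 bp
  [45,49): 4 bp
  [49,64): 15 bp
  [64,69): 5 bp
  [69,78): 9 bp
  [78,84): 6 bp
  [84,99): 15 bp
  [99,124): 25 bp
  [124,130): 6 bp
  [130,139): 9 bp
  [139,169): 30 bp
  [169,179): 10 bp
  [179,191): 12 bp
  [191,211): 20 bp
  [211,227): 16 bp
  [227,230): 3 bp
  [230,234): 4 bp
  [234,247): 13 bp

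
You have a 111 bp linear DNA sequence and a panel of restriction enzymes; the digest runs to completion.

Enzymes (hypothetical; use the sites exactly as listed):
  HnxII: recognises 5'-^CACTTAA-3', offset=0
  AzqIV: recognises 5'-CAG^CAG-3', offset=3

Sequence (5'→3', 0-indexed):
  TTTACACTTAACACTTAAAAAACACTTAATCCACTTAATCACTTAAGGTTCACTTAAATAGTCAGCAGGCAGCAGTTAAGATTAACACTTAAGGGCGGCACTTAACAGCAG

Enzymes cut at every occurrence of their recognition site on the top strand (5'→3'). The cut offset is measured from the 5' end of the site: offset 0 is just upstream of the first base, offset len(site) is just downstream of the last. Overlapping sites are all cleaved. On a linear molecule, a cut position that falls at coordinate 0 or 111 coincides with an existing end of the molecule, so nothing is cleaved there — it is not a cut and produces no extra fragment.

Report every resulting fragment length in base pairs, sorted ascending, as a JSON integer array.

[3,4,7,7,8,9,10,11,11,13,13,15]

Scan for sites:
  HnxII CACTTAA/0: at [4, 11, 22, 31, 39, 50, 85, 98] ⇒ [4, 11, 22, 31, 39, 50, 85, 98]
  AzqIV CAGCAG/3: at [62, 69, 105] ⇒ [65, 72, 108]

Pooled cuts: [4, 11, 22, 31, 39, 50, 65, 72, 85, 98, 108]

Fragments:
  [0,4): 4 bp
  [4,11): 7 bp
  [11,22): 11 bp
  [22,31): 9 bp
  [31,39): 8 bp
  [39,50): 11 bp
  [50,65): 15 bp
  [65,72): 7 bp
  [72,85): 13 bp
  [85,98): 13 bp
  [98,108): 10 bp
  [108,111): 3 bp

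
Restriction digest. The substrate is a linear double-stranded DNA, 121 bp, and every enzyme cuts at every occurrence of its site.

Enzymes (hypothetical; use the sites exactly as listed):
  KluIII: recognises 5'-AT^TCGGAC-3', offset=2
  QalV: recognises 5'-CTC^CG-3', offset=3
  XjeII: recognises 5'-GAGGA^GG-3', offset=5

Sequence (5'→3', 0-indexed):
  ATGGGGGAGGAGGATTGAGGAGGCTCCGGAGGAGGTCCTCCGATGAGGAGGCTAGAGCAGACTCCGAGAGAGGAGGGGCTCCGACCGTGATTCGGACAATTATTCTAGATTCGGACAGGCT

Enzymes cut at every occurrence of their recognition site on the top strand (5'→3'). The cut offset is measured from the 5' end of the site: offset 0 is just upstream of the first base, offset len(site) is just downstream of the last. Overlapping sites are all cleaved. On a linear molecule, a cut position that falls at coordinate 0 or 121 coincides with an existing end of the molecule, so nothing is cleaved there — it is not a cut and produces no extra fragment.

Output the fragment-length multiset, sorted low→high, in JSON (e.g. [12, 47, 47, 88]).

[5,7,7,7,9,10,10,10,11,11,15,19]

Scan for sites:
  KluIII (ATTCGGAC, off=2): starts [89, 108] → cuts [91, 110]
  QalV (CTCCG, off=3): starts [23, 37, 61, 78] → cuts [26, 40, 64, 81]
  XjeII (GAGGAGG, off=5): starts [6, 16, 28, 44, 69] → cuts [11, 21, 33, 49, 74]

Pooled cuts: [11, 21, 26, 33, 40, 49, 64, 74, 81, 91, 110]

Fragment lengths:
  [0,11): 11 bp
  [11,21): 10 bp
  [21,26): 5 bp
  [26,33): 7 bp
  [33,40): 7 bp
  [40,49): 9 bp
  [49,64): 15 bp
  [64,74): 10 bp
  [74,81): 7 bp
  [81,91): 10 bp
  [91,110): 19 bp
  [110,121): 11 bp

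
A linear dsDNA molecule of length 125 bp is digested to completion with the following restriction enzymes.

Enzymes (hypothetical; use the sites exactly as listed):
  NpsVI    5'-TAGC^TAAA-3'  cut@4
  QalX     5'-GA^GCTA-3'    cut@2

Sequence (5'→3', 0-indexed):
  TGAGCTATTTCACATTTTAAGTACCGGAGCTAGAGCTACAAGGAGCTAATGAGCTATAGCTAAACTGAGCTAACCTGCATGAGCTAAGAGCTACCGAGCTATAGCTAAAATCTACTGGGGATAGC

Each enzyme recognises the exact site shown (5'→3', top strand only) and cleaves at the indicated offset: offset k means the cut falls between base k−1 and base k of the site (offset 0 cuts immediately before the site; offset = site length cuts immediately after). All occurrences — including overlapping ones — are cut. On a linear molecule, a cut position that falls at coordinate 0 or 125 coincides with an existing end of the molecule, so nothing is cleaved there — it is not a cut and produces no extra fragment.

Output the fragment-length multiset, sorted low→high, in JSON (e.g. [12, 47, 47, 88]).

Per-enzyme occurrences:
  NpsVI TAGCTAAA/4: at [56, 101] ⇒ [60, 105]
  QalX GAGCTA/2: at [1, 26, 32, 42, 50, 66, 80, 87, 95] ⇒ [3, 28, 34, 44, 52, 68, 82, 89, 97]

All cut coordinates (distinct, sorted): [3, 28, 34, 44, 52, 60, 68, 82, 89, 97, 105]

Fragment lengths:
  [0,3): 3 bp
  [3,28): 25 bp
  [28,34): 6 bp
  [34,44): 10 bp
  [44,52): 8 bp
  [52,60): 8 bp
  [60,68): 8 bp
  [68,82): 14 bp
  [82,89): 7 bp
  [89,97): 8 bp
  [97,105): 8 bp
  [105,125): 20 bp

[3,6,7,8,8,8,8,8,10,14,20,25]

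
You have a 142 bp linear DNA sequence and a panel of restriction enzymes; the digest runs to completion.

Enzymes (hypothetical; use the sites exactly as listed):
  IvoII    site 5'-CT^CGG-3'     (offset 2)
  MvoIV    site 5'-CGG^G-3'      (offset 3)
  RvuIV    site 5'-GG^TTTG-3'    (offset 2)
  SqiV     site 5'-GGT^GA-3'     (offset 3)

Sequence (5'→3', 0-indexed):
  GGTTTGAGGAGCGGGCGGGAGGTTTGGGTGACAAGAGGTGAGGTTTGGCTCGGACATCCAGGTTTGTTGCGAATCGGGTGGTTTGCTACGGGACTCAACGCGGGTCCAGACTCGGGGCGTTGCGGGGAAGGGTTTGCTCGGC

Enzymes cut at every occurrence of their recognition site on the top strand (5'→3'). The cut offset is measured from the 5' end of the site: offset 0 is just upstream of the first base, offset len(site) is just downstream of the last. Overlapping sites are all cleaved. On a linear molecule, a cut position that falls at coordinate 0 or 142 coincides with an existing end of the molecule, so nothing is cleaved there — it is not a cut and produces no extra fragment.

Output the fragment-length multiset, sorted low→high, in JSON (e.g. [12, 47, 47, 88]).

[2,3,4,4,4,4,4,6,7,7,7,9,10,10,10,12,12,12,15]

Site scan:
  IvoII CTCGG/2: at [48, 110, 136] ⇒ [50, 112, 138]
  MvoIV CGGG/3: at [11, 15, 74, 88, 100, 112, 122] ⇒ [14, 18, 77, 91, 103, 115, 125]
  RvuIV GGTTTG/2: at [0, 20, 41, 60, 79, 130] ⇒ [2, 22, 43, 62, 81, 132]
  SqiV GGTGA/3: at [26, 36] ⇒ [29, 39]

All cut coordinates (distinct, sorted): [2, 14, 18, 22, 29, 39, 43, 50, 62, 77, 81, 91, 103, 112, 115, 125, 132, 138]

Fragments:
  [0,2): 2 bp
  [2,14): 12 bp
  [14,18): 4 bp
  [18,22): 4 bp
  [22,29): 7 bp
  [29,39): 10 bp
  [39,43): 4 bp
  [43,50): 7 bp
  [50,62): 12 bp
  [62,77): 15 bp
  [77,81): 4 bp
  [81,91): 10 bp
  [91,103): 12 bp
  [103,112): 9 bp
  [112,115): 3 bp
  [115,125): 10 bp
  [125,132): 7 bp
  [132,138): 6 bp
  [138,142): 4 bp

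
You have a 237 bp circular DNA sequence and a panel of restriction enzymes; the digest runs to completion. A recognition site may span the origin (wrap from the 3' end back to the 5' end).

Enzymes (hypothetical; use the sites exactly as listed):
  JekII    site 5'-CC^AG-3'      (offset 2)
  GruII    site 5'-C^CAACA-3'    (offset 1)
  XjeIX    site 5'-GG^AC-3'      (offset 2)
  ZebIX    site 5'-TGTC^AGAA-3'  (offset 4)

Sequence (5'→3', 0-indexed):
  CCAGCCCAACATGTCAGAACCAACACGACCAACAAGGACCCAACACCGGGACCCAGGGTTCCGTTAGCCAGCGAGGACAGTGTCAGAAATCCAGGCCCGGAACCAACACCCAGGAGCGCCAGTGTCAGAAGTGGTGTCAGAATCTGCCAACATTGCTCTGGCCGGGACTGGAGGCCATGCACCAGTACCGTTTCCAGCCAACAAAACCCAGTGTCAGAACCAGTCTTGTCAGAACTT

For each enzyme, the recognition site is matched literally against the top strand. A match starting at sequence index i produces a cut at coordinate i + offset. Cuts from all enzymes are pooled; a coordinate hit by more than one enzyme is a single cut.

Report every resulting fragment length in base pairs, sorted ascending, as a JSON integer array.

Per-enzyme occurrences:
  JekII (CCAG, off=2): starts [0, 52, 67, 90, 109, 118, 181, 193, 207, 219] → cuts [2, 54, 69, 92, 111, 120, 183, 195, 209, 221]
  GruII (CCAACA, off=1): starts [5, 19, 28, 39, 102, 146, 197] → cuts [6, 20, 29, 40, 103, 147, 198]
  XjeIX (GGAC, off=2): starts [35, 48, 74, 164] → cuts [37, 50, 76, 166]
  ZebIX (TGTCAGAA, off=4): starts [11, 80, 122, 134, 211, 226] → cuts [15, 84, 126, 138, 215, 230]

Pooled cuts: [2, 6, 15, 20, 29, 37, 40, 50, 54, 69, 76, 84, 92, 103, 111, 120, 126, 138, 147, 166, 183, 195, 198, 209, 215, 221, 230]

Fragment lengths:
  2→6: 4 bp
  6→15: 9 bp
  15→20: 5 bp
  20→29: 9 bp
  29→37: 8 bp
  37→40: 3 bp
  40→50: 10 bp
  50→54: 4 bp
  54→69: 15 bp
  69→76: 7 bp
  76→84: 8 bp
  84→92: 8 bp
  92→103: 11 bp
  103→111: 8 bp
  111→120: 9 bp
  120→126: 6 bp
  126→138: 12 bp
  138→147: 9 bp
  147→166: 19 bp
  166→183: 17 bp
  183→195: 12 bp
  195→198: 3 bp
  198→209: 11 bp
  209→215: 6 bp
  215→221: 6 bp
  221→230: 9 bp
  230→2 (wrap): 237-230+2 = 9 bp

[3,3,4,4,5,6,6,6,7,8,8,8,8,9,9,9,9,9,9,10,11,11,12,12,15,17,19]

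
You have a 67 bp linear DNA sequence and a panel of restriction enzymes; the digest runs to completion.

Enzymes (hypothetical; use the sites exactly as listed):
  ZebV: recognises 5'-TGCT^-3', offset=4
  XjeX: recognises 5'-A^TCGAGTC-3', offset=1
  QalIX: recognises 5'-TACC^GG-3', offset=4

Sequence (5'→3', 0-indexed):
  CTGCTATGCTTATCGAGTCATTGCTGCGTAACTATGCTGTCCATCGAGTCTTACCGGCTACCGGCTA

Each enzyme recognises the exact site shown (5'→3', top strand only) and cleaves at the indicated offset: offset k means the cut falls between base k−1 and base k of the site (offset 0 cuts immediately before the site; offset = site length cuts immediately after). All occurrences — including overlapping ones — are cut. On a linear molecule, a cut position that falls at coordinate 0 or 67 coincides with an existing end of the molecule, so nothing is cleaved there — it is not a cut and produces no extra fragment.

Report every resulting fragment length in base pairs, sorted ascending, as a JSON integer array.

[2,5,5,5,5,7,12,13,13]

Scan for sites:
  ZebV TGCT/4: at [1, 6, 21, 34] ⇒ [5, 10, 25, 38]
  XjeX ATCGAGTC/1: at [11, 42] ⇒ [12, 43]
  QalIX TACCGG/4: at [51, 58] ⇒ [55, 62]

All cut coordinates (distinct, sorted): [5, 10, 12, 25, 38, 43, 55, 62]

Fragments:
  [0,5): 5 bp
  [5,10): 5 bp
  [10,12): 2 bp
  [12,25): 13 bp
  [25,38): 13 bp
  [38,43): 5 bp
  [43,55): 12 bp
  [55,62): 7 bp
  [62,67): 5 bp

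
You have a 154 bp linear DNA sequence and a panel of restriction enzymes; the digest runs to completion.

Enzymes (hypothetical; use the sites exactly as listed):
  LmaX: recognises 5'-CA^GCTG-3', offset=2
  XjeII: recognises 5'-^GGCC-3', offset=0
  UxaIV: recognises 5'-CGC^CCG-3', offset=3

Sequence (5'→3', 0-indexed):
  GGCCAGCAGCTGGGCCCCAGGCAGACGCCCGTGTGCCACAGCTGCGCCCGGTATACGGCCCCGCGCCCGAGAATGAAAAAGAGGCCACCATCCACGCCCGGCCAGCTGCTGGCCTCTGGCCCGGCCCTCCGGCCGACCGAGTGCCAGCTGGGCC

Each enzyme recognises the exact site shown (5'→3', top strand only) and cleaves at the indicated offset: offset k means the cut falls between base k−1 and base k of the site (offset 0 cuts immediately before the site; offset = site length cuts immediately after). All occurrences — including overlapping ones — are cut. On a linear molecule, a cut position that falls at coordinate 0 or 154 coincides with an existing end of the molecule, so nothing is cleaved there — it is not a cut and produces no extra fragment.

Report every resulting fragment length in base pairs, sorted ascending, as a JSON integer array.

[2,4,4,4,5,5,6,7,7,8,8,9,10,12,15,16,16,16]

Scan for sites:
  LmaX (CAGCTG, off=2): starts [6, 38, 102, 144] → cuts [8, 40, 104, 146]
  XjeII (GGCC, off=0): starts [0, 12, 56, 82, 99, 110, 117, 122, 130, 150] → cuts [12, 56, 82, 99, 110, 117, 122, 130, 150] (position 0 is a terminus of the linear molecule — no cut)
  UxaIV (CGCCCG, off=3): starts [25, 44, 63, 94] → cuts [28, 47, 66, 97]

All cut coordinates (distinct, sorted): [8, 12, 28, 40, 47, 56, 66, 82, 97, 99, 104, 110, 117, 122, 130, 146, 150]

Fragments:
  [0,8): 8 bp
  [8,12): 4 bp
  [12,28): 16 bp
  [28,40): 12 bp
  [40,47): 7 bp
  [47,56): 9 bp
  [56,66): 10 bp
  [66,82): 16 bp
  [82,97): 15 bp
  [97,99): 2 bp
  [99,104): 5 bp
  [104,110): 6 bp
  [110,117): 7 bp
  [117,122): 5 bp
  [122,130): 8 bp
  [130,146): 16 bp
  [146,150): 4 bp
  [150,154): 4 bp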